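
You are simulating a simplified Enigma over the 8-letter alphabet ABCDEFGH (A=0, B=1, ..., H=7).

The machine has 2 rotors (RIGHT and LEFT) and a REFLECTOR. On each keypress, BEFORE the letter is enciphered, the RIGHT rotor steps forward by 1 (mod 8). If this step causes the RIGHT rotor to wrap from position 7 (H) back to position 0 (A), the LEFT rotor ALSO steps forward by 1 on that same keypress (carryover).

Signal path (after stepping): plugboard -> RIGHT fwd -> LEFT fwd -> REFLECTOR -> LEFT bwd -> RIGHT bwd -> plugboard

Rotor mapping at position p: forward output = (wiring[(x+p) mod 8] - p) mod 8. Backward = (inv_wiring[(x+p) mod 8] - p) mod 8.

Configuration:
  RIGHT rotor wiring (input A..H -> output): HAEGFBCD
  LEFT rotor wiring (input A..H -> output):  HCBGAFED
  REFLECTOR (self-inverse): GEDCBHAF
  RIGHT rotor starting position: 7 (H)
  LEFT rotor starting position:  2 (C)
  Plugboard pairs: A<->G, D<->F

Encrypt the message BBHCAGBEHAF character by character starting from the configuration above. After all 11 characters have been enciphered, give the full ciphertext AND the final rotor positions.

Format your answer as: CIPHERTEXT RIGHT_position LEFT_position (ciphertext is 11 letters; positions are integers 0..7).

Char 1 ('B'): step: R->0, L->3 (L advanced); B->plug->B->R->A->L->D->refl->C->L'->C->R'->G->plug->A
Char 2 ('B'): step: R->1, L=3; B->plug->B->R->D->L->B->refl->E->L'->F->R'->C->plug->C
Char 3 ('H'): step: R->2, L=3; H->plug->H->R->G->L->H->refl->F->L'->B->R'->F->plug->D
Char 4 ('C'): step: R->3, L=3; C->plug->C->R->G->L->H->refl->F->L'->B->R'->H->plug->H
Char 5 ('A'): step: R->4, L=3; A->plug->G->R->A->L->D->refl->C->L'->C->R'->H->plug->H
Char 6 ('G'): step: R->5, L=3; G->plug->A->R->E->L->A->refl->G->L'->H->R'->F->plug->D
Char 7 ('B'): step: R->6, L=3; B->plug->B->R->F->L->E->refl->B->L'->D->R'->H->plug->H
Char 8 ('E'): step: R->7, L=3; E->plug->E->R->H->L->G->refl->A->L'->E->R'->A->plug->G
Char 9 ('H'): step: R->0, L->4 (L advanced); H->plug->H->R->D->L->H->refl->F->L'->G->R'->D->plug->F
Char 10 ('A'): step: R->1, L=4; A->plug->G->R->C->L->A->refl->G->L'->F->R'->C->plug->C
Char 11 ('F'): step: R->2, L=4; F->plug->D->R->H->L->C->refl->D->L'->E->R'->B->plug->B
Final: ciphertext=ACDHHDHGFCB, RIGHT=2, LEFT=4

Answer: ACDHHDHGFCB 2 4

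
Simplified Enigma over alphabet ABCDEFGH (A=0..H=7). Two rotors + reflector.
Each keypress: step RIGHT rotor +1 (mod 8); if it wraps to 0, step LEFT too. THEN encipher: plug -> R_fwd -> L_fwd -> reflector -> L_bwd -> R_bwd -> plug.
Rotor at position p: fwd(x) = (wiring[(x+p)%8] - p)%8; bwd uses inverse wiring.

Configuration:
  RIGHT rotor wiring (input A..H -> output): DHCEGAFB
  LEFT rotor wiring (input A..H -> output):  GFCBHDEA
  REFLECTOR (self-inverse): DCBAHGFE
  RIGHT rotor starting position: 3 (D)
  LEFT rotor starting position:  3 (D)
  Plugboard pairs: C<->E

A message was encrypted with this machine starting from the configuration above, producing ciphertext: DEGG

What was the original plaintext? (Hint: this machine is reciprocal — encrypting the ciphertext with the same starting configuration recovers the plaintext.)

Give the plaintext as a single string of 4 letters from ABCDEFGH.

Char 1 ('D'): step: R->4, L=3; D->plug->D->R->F->L->D->refl->A->L'->C->R'->A->plug->A
Char 2 ('E'): step: R->5, L=3; E->plug->C->R->E->L->F->refl->G->L'->A->R'->B->plug->B
Char 3 ('G'): step: R->6, L=3; G->plug->G->R->A->L->G->refl->F->L'->E->R'->E->plug->C
Char 4 ('G'): step: R->7, L=3; G->plug->G->R->B->L->E->refl->H->L'->H->R'->F->plug->F

Answer: ABCF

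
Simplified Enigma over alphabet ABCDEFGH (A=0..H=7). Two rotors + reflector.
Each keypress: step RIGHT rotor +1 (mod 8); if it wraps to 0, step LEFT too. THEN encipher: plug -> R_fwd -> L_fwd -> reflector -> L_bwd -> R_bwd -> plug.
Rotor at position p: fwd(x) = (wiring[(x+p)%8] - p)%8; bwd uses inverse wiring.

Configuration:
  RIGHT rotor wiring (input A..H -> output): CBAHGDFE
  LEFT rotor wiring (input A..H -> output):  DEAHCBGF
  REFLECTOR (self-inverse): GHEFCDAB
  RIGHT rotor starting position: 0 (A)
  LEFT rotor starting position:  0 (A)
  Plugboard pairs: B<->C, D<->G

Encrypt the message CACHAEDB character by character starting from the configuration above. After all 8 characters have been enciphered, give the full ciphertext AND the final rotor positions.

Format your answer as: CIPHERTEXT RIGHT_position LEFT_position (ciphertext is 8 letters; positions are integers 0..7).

Char 1 ('C'): step: R->1, L=0; C->plug->B->R->H->L->F->refl->D->L'->A->R'->A->plug->A
Char 2 ('A'): step: R->2, L=0; A->plug->A->R->G->L->G->refl->A->L'->C->R'->F->plug->F
Char 3 ('C'): step: R->3, L=0; C->plug->B->R->D->L->H->refl->B->L'->F->R'->H->plug->H
Char 4 ('H'): step: R->4, L=0; H->plug->H->R->D->L->H->refl->B->L'->F->R'->F->plug->F
Char 5 ('A'): step: R->5, L=0; A->plug->A->R->G->L->G->refl->A->L'->C->R'->G->plug->D
Char 6 ('E'): step: R->6, L=0; E->plug->E->R->C->L->A->refl->G->L'->G->R'->B->plug->C
Char 7 ('D'): step: R->7, L=0; D->plug->G->R->E->L->C->refl->E->L'->B->R'->D->plug->G
Char 8 ('B'): step: R->0, L->1 (L advanced); B->plug->C->R->A->L->D->refl->F->L'->F->R'->G->plug->D
Final: ciphertext=AFHFDCGD, RIGHT=0, LEFT=1

Answer: AFHFDCGD 0 1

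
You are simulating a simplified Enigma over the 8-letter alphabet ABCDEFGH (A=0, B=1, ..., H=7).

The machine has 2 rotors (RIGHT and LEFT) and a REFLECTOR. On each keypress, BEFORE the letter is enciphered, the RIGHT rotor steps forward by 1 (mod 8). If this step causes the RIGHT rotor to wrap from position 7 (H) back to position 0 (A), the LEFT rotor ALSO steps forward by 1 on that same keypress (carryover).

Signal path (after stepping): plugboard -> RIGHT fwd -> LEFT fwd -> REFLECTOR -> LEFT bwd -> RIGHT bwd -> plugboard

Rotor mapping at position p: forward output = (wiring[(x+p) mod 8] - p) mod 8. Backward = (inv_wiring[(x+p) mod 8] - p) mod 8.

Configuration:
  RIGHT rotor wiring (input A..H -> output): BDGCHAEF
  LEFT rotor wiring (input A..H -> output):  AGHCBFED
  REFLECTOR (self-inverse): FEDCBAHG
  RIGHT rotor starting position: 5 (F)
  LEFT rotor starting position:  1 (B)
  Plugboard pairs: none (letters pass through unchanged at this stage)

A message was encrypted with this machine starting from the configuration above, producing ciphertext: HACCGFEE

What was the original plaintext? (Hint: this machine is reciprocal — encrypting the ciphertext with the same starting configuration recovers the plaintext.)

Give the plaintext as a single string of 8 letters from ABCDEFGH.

Char 1 ('H'): step: R->6, L=1; H->plug->H->R->C->L->B->refl->E->L'->E->R'->F->plug->F
Char 2 ('A'): step: R->7, L=1; A->plug->A->R->G->L->C->refl->D->L'->F->R'->H->plug->H
Char 3 ('C'): step: R->0, L->2 (L advanced); C->plug->C->R->G->L->G->refl->H->L'->C->R'->D->plug->D
Char 4 ('C'): step: R->1, L=2; C->plug->C->R->B->L->A->refl->F->L'->A->R'->H->plug->H
Char 5 ('G'): step: R->2, L=2; G->plug->G->R->H->L->E->refl->B->L'->F->R'->C->plug->C
Char 6 ('F'): step: R->3, L=2; F->plug->F->R->G->L->G->refl->H->L'->C->R'->E->plug->E
Char 7 ('E'): step: R->4, L=2; E->plug->E->R->F->L->B->refl->E->L'->H->R'->F->plug->F
Char 8 ('E'): step: R->5, L=2; E->plug->E->R->G->L->G->refl->H->L'->C->R'->H->plug->H

Answer: FHDHCEFH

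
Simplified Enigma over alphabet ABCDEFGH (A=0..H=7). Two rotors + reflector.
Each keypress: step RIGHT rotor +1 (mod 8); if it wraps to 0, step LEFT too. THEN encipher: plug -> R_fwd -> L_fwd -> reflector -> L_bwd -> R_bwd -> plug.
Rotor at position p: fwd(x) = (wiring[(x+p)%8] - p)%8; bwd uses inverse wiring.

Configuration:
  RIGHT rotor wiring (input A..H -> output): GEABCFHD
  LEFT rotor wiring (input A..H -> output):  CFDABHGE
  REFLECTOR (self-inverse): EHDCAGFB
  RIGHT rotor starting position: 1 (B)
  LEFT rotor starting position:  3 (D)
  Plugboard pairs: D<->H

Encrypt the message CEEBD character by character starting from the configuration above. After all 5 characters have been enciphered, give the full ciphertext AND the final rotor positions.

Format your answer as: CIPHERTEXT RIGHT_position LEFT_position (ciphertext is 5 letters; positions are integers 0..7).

Answer: FGHEE 6 3

Derivation:
Char 1 ('C'): step: R->2, L=3; C->plug->C->R->A->L->F->refl->G->L'->B->R'->F->plug->F
Char 2 ('E'): step: R->3, L=3; E->plug->E->R->A->L->F->refl->G->L'->B->R'->G->plug->G
Char 3 ('E'): step: R->4, L=3; E->plug->E->R->C->L->E->refl->A->L'->H->R'->D->plug->H
Char 4 ('B'): step: R->5, L=3; B->plug->B->R->C->L->E->refl->A->L'->H->R'->E->plug->E
Char 5 ('D'): step: R->6, L=3; D->plug->H->R->H->L->A->refl->E->L'->C->R'->E->plug->E
Final: ciphertext=FGHEE, RIGHT=6, LEFT=3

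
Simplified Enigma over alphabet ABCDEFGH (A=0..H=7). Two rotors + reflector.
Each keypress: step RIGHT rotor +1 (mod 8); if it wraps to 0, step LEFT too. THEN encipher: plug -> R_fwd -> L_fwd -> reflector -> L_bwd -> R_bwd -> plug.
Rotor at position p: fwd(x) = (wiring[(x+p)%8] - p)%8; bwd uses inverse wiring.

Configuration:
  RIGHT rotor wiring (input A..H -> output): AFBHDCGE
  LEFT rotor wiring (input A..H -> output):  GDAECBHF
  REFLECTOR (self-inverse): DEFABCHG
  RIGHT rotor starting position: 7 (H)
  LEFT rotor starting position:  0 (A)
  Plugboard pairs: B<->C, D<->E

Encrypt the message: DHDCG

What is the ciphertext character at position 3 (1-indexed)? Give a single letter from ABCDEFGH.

Char 1 ('D'): step: R->0, L->1 (L advanced); D->plug->E->R->D->L->B->refl->E->L'->G->R'->G->plug->G
Char 2 ('H'): step: R->1, L=1; H->plug->H->R->H->L->F->refl->C->L'->A->R'->B->plug->C
Char 3 ('D'): step: R->2, L=1; D->plug->E->R->E->L->A->refl->D->L'->C->R'->F->plug->F

F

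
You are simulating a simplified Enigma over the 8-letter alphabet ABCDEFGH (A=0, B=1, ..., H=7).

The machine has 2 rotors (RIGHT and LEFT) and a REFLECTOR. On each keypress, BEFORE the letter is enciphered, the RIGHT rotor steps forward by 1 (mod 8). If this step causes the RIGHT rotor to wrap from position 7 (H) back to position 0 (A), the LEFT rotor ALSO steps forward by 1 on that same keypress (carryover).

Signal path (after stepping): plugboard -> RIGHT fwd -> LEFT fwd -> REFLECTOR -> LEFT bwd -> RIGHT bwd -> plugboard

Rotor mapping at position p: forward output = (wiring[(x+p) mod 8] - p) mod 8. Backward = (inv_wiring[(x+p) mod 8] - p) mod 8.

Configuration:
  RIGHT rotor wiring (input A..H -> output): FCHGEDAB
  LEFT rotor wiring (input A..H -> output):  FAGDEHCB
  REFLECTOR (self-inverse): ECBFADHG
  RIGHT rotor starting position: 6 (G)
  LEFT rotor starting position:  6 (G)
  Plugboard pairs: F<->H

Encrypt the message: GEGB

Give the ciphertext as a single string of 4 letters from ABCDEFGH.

Answer: DDEE

Derivation:
Char 1 ('G'): step: R->7, L=6; G->plug->G->R->E->L->A->refl->E->L'->A->R'->D->plug->D
Char 2 ('E'): step: R->0, L->7 (L advanced); E->plug->E->R->E->L->E->refl->A->L'->G->R'->D->plug->D
Char 3 ('G'): step: R->1, L=7; G->plug->G->R->A->L->C->refl->B->L'->C->R'->E->plug->E
Char 4 ('B'): step: R->2, L=7; B->plug->B->R->E->L->E->refl->A->L'->G->R'->E->plug->E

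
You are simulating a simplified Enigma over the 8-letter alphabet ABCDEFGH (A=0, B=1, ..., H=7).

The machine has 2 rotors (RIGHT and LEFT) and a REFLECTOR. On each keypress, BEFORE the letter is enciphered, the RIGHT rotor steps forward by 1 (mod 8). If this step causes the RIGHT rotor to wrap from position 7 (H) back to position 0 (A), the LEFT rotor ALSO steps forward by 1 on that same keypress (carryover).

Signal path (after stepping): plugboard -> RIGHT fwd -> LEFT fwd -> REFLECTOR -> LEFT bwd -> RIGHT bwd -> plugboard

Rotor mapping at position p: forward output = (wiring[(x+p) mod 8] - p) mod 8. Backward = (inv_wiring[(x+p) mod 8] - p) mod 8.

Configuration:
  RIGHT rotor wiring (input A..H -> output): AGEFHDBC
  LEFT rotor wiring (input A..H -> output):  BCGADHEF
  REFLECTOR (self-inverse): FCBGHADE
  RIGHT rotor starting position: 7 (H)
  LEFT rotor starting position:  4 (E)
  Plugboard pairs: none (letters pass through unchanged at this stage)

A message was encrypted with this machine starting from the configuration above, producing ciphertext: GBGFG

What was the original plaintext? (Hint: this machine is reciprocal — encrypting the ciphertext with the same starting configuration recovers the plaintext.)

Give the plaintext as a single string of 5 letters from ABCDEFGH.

Char 1 ('G'): step: R->0, L->5 (L advanced); G->plug->G->R->B->L->H->refl->E->L'->D->R'->F->plug->F
Char 2 ('B'): step: R->1, L=5; B->plug->B->R->D->L->E->refl->H->L'->B->R'->G->plug->G
Char 3 ('G'): step: R->2, L=5; G->plug->G->R->G->L->D->refl->G->L'->H->R'->E->plug->E
Char 4 ('F'): step: R->3, L=5; F->plug->F->R->F->L->B->refl->C->L'->A->R'->C->plug->C
Char 5 ('G'): step: R->4, L=5; G->plug->G->R->A->L->C->refl->B->L'->F->R'->C->plug->C

Answer: FGECC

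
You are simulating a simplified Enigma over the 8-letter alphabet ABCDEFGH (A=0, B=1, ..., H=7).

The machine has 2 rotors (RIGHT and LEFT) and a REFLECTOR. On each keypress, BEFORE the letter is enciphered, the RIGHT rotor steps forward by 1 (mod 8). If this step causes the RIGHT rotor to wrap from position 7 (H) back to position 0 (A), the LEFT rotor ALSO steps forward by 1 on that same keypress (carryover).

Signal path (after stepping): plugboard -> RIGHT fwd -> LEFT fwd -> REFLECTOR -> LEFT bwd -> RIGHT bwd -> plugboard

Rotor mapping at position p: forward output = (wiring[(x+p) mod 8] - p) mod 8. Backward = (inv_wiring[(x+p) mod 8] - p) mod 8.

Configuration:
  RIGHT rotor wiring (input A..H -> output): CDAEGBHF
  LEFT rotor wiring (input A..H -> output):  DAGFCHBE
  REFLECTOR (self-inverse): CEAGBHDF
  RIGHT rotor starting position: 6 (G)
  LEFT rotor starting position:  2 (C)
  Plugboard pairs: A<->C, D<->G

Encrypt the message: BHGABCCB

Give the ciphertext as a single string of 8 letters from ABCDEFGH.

Answer: AAEBFDBH

Derivation:
Char 1 ('B'): step: R->7, L=2; B->plug->B->R->D->L->F->refl->H->L'->E->R'->C->plug->A
Char 2 ('H'): step: R->0, L->3 (L advanced); H->plug->H->R->F->L->A->refl->C->L'->A->R'->C->plug->A
Char 3 ('G'): step: R->1, L=3; G->plug->D->R->F->L->A->refl->C->L'->A->R'->E->plug->E
Char 4 ('A'): step: R->2, L=3; A->plug->C->R->E->L->B->refl->E->L'->C->R'->B->plug->B
Char 5 ('B'): step: R->3, L=3; B->plug->B->R->D->L->G->refl->D->L'->H->R'->F->plug->F
Char 6 ('C'): step: R->4, L=3; C->plug->A->R->C->L->E->refl->B->L'->E->R'->G->plug->D
Char 7 ('C'): step: R->5, L=3; C->plug->A->R->E->L->B->refl->E->L'->C->R'->B->plug->B
Char 8 ('B'): step: R->6, L=3; B->plug->B->R->H->L->D->refl->G->L'->D->R'->H->plug->H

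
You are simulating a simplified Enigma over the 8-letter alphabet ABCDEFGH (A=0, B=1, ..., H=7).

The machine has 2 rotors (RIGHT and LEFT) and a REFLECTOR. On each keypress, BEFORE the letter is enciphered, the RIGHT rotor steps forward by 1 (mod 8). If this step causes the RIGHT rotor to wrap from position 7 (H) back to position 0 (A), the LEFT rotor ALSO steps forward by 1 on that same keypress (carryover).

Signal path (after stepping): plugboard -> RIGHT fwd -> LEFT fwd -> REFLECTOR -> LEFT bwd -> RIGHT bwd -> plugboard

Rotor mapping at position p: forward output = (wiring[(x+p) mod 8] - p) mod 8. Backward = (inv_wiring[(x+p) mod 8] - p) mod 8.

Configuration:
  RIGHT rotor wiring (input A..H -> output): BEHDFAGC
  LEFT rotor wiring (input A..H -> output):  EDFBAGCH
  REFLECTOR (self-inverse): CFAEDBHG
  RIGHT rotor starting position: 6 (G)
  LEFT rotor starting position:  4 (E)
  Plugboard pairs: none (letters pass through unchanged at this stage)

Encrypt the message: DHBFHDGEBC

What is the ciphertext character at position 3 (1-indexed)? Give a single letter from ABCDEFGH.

Char 1 ('D'): step: R->7, L=4; D->plug->D->R->A->L->E->refl->D->L'->D->R'->A->plug->A
Char 2 ('H'): step: R->0, L->5 (L advanced); H->plug->H->R->C->L->C->refl->A->L'->F->R'->E->plug->E
Char 3 ('B'): step: R->1, L=5; B->plug->B->R->G->L->E->refl->D->L'->H->R'->E->plug->E

E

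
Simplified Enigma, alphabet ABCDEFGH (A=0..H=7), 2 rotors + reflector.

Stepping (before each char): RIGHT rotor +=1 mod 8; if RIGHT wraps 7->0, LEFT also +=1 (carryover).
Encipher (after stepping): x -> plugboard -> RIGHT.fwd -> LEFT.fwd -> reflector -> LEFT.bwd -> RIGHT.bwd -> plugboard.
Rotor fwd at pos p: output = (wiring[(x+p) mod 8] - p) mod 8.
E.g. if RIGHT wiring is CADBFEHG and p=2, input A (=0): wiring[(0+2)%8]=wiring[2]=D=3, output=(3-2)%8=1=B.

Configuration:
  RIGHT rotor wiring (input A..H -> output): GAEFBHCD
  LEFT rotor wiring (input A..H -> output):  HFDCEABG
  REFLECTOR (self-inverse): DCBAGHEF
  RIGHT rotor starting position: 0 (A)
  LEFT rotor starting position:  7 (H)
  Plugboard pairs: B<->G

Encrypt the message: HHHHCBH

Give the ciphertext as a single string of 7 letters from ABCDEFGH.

Char 1 ('H'): step: R->1, L=7; H->plug->H->R->F->L->F->refl->H->L'->A->R'->D->plug->D
Char 2 ('H'): step: R->2, L=7; H->plug->H->R->G->L->B->refl->C->L'->H->R'->C->plug->C
Char 3 ('H'): step: R->3, L=7; H->plug->H->R->B->L->A->refl->D->L'->E->R'->C->plug->C
Char 4 ('H'): step: R->4, L=7; H->plug->H->R->B->L->A->refl->D->L'->E->R'->F->plug->F
Char 5 ('C'): step: R->5, L=7; C->plug->C->R->G->L->B->refl->C->L'->H->R'->F->plug->F
Char 6 ('B'): step: R->6, L=7; B->plug->G->R->D->L->E->refl->G->L'->C->R'->D->plug->D
Char 7 ('H'): step: R->7, L=7; H->plug->H->R->D->L->E->refl->G->L'->C->R'->F->plug->F

Answer: DCCFFDF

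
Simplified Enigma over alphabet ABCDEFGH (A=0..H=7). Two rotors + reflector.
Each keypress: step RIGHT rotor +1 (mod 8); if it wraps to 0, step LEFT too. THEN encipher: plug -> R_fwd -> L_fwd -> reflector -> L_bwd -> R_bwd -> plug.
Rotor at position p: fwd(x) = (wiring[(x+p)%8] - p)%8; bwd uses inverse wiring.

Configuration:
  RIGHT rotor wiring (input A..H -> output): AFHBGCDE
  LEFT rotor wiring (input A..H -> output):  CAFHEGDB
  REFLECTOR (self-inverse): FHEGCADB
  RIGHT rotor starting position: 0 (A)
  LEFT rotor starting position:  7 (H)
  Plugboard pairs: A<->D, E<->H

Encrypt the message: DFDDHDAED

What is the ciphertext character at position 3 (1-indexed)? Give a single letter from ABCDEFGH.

Char 1 ('D'): step: R->1, L=7; D->plug->A->R->E->L->A->refl->F->L'->F->R'->D->plug->A
Char 2 ('F'): step: R->2, L=7; F->plug->F->R->C->L->B->refl->H->L'->G->R'->G->plug->G
Char 3 ('D'): step: R->3, L=7; D->plug->A->R->G->L->H->refl->B->L'->C->R'->G->plug->G

G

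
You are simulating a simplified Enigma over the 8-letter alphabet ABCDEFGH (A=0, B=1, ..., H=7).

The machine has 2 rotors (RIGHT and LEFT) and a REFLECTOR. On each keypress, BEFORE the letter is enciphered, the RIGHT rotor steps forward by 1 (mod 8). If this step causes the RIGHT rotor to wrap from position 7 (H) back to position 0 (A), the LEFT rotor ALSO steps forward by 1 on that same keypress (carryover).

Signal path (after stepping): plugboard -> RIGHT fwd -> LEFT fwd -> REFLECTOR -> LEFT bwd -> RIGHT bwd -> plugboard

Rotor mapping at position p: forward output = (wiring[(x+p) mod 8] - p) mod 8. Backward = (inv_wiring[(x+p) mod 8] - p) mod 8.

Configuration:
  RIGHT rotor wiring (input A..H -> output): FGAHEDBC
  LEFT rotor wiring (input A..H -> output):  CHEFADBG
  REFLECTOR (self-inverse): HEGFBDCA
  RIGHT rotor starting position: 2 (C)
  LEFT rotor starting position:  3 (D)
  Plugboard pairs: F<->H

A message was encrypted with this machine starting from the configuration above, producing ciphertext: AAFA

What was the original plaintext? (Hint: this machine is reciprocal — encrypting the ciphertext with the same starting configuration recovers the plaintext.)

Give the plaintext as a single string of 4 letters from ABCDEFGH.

Answer: BFAD

Derivation:
Char 1 ('A'): step: R->3, L=3; A->plug->A->R->E->L->D->refl->F->L'->B->R'->B->plug->B
Char 2 ('A'): step: R->4, L=3; A->plug->A->R->A->L->C->refl->G->L'->D->R'->H->plug->F
Char 3 ('F'): step: R->5, L=3; F->plug->H->R->H->L->B->refl->E->L'->G->R'->A->plug->A
Char 4 ('A'): step: R->6, L=3; A->plug->A->R->D->L->G->refl->C->L'->A->R'->D->plug->D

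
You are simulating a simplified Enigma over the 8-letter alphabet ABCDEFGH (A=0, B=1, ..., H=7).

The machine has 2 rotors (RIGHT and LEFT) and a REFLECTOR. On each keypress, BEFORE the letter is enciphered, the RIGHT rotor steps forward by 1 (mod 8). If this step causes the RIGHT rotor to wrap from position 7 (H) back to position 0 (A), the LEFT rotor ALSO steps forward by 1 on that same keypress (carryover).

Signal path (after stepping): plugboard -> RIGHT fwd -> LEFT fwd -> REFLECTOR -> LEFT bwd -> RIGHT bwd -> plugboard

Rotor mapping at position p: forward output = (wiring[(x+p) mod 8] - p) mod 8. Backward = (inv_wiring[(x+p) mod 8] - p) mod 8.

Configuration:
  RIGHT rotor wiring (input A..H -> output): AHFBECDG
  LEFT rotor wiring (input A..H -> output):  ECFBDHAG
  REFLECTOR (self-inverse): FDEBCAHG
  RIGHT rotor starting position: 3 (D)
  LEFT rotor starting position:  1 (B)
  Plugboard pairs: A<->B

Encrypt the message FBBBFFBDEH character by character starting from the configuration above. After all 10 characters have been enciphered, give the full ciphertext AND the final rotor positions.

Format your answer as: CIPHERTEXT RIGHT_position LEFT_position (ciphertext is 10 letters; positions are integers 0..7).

Answer: GGHCBCAHGD 5 2

Derivation:
Char 1 ('F'): step: R->4, L=1; F->plug->F->R->D->L->C->refl->E->L'->B->R'->G->plug->G
Char 2 ('B'): step: R->5, L=1; B->plug->A->R->F->L->H->refl->G->L'->E->R'->G->plug->G
Char 3 ('B'): step: R->6, L=1; B->plug->A->R->F->L->H->refl->G->L'->E->R'->H->plug->H
Char 4 ('B'): step: R->7, L=1; B->plug->A->R->H->L->D->refl->B->L'->A->R'->C->plug->C
Char 5 ('F'): step: R->0, L->2 (L advanced); F->plug->F->R->C->L->B->refl->D->L'->A->R'->A->plug->B
Char 6 ('F'): step: R->1, L=2; F->plug->F->R->C->L->B->refl->D->L'->A->R'->C->plug->C
Char 7 ('B'): step: R->2, L=2; B->plug->A->R->D->L->F->refl->A->L'->H->R'->B->plug->A
Char 8 ('D'): step: R->3, L=2; D->plug->D->R->A->L->D->refl->B->L'->C->R'->H->plug->H
Char 9 ('E'): step: R->4, L=2; E->plug->E->R->E->L->G->refl->H->L'->B->R'->G->plug->G
Char 10 ('H'): step: R->5, L=2; H->plug->H->R->H->L->A->refl->F->L'->D->R'->D->plug->D
Final: ciphertext=GGHCBCAHGD, RIGHT=5, LEFT=2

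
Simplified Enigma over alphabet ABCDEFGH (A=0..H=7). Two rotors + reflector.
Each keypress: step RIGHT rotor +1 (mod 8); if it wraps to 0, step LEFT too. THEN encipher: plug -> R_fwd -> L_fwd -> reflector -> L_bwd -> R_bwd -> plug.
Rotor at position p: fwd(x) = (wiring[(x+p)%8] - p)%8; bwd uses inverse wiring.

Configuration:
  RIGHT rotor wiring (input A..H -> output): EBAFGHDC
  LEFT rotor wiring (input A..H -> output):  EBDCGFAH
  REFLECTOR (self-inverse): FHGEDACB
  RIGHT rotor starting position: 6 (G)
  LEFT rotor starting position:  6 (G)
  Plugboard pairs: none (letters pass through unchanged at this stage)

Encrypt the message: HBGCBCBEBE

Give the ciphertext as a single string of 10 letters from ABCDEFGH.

Answer: ECABCFACFD

Derivation:
Char 1 ('H'): step: R->7, L=6; H->plug->H->R->E->L->F->refl->A->L'->G->R'->E->plug->E
Char 2 ('B'): step: R->0, L->7 (L advanced); B->plug->B->R->B->L->F->refl->A->L'->A->R'->C->plug->C
Char 3 ('G'): step: R->1, L=7; G->plug->G->R->B->L->F->refl->A->L'->A->R'->A->plug->A
Char 4 ('C'): step: R->2, L=7; C->plug->C->R->E->L->D->refl->E->L'->D->R'->B->plug->B
Char 5 ('B'): step: R->3, L=7; B->plug->B->R->D->L->E->refl->D->L'->E->R'->C->plug->C
Char 6 ('C'): step: R->4, L=7; C->plug->C->R->H->L->B->refl->H->L'->F->R'->F->plug->F
Char 7 ('B'): step: R->5, L=7; B->plug->B->R->G->L->G->refl->C->L'->C->R'->A->plug->A
Char 8 ('E'): step: R->6, L=7; E->plug->E->R->C->L->C->refl->G->L'->G->R'->C->plug->C
Char 9 ('B'): step: R->7, L=7; B->plug->B->R->F->L->H->refl->B->L'->H->R'->F->plug->F
Char 10 ('E'): step: R->0, L->0 (L advanced); E->plug->E->R->G->L->A->refl->F->L'->F->R'->D->plug->D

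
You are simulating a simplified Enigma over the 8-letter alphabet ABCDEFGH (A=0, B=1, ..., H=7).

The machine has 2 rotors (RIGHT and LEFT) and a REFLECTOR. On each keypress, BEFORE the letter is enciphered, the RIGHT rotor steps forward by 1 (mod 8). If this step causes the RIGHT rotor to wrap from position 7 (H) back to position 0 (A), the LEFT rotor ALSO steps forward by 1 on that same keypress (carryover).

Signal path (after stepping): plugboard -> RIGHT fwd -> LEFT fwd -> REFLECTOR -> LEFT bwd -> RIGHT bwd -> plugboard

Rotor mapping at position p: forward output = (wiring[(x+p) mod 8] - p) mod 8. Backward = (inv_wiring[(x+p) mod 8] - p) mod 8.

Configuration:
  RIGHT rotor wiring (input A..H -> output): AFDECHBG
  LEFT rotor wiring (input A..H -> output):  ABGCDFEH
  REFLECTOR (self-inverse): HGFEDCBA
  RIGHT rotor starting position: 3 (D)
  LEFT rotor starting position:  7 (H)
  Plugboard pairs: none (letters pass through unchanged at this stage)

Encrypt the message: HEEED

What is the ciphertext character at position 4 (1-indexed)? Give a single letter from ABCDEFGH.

Char 1 ('H'): step: R->4, L=7; H->plug->H->R->A->L->A->refl->H->L'->D->R'->B->plug->B
Char 2 ('E'): step: R->5, L=7; E->plug->E->R->A->L->A->refl->H->L'->D->R'->D->plug->D
Char 3 ('E'): step: R->6, L=7; E->plug->E->R->F->L->E->refl->D->L'->E->R'->G->plug->G
Char 4 ('E'): step: R->7, L=7; E->plug->E->R->F->L->E->refl->D->L'->E->R'->D->plug->D

D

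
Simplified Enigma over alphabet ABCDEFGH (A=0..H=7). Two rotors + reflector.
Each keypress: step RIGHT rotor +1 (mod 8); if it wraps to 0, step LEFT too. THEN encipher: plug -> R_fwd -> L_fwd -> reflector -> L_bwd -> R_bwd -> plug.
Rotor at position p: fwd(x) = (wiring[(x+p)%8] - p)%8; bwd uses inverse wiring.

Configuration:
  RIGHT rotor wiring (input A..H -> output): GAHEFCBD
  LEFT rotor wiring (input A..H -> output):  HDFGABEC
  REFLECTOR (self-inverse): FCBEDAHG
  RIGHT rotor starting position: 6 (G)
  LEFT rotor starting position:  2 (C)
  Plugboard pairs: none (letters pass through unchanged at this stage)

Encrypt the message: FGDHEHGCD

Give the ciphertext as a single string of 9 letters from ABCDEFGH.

Answer: EAGFGCEBE

Derivation:
Char 1 ('F'): step: R->7, L=2; F->plug->F->R->G->L->F->refl->A->L'->F->R'->E->plug->E
Char 2 ('G'): step: R->0, L->3 (L advanced); G->plug->G->R->B->L->F->refl->A->L'->G->R'->A->plug->A
Char 3 ('D'): step: R->1, L=3; D->plug->D->R->E->L->H->refl->G->L'->C->R'->G->plug->G
Char 4 ('H'): step: R->2, L=3; H->plug->H->R->G->L->A->refl->F->L'->B->R'->F->plug->F
Char 5 ('E'): step: R->3, L=3; E->plug->E->R->A->L->D->refl->E->L'->F->R'->G->plug->G
Char 6 ('H'): step: R->4, L=3; H->plug->H->R->A->L->D->refl->E->L'->F->R'->C->plug->C
Char 7 ('G'): step: R->5, L=3; G->plug->G->R->H->L->C->refl->B->L'->D->R'->E->plug->E
Char 8 ('C'): step: R->6, L=3; C->plug->C->R->A->L->D->refl->E->L'->F->R'->B->plug->B
Char 9 ('D'): step: R->7, L=3; D->plug->D->R->A->L->D->refl->E->L'->F->R'->E->plug->E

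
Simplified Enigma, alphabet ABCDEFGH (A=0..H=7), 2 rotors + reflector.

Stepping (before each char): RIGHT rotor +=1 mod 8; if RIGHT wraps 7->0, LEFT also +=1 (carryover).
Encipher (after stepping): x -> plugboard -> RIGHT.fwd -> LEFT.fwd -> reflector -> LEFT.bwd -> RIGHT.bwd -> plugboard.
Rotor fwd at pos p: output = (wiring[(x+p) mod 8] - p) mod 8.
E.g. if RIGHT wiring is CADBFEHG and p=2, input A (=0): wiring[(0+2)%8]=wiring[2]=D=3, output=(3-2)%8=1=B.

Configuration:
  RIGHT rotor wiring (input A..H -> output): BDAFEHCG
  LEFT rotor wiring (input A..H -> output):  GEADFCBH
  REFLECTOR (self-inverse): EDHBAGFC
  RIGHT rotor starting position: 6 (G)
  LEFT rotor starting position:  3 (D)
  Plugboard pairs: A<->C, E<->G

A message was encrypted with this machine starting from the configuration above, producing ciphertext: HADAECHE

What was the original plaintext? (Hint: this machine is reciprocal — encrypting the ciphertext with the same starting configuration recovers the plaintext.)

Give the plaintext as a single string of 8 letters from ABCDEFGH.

Char 1 ('H'): step: R->7, L=3; H->plug->H->R->D->L->G->refl->F->L'->H->R'->A->plug->C
Char 2 ('A'): step: R->0, L->4 (L advanced); A->plug->C->R->A->L->B->refl->D->L'->D->R'->B->plug->B
Char 3 ('D'): step: R->1, L=4; D->plug->D->R->D->L->D->refl->B->L'->A->R'->H->plug->H
Char 4 ('A'): step: R->2, L=4; A->plug->C->R->C->L->F->refl->G->L'->B->R'->H->plug->H
Char 5 ('E'): step: R->3, L=4; E->plug->G->R->A->L->B->refl->D->L'->D->R'->E->plug->G
Char 6 ('C'): step: R->4, L=4; C->plug->A->R->A->L->B->refl->D->L'->D->R'->B->plug->B
Char 7 ('H'): step: R->5, L=4; H->plug->H->R->H->L->H->refl->C->L'->E->R'->D->plug->D
Char 8 ('E'): step: R->6, L=4; E->plug->G->R->G->L->E->refl->A->L'->F->R'->D->plug->D

Answer: CBHHGBDD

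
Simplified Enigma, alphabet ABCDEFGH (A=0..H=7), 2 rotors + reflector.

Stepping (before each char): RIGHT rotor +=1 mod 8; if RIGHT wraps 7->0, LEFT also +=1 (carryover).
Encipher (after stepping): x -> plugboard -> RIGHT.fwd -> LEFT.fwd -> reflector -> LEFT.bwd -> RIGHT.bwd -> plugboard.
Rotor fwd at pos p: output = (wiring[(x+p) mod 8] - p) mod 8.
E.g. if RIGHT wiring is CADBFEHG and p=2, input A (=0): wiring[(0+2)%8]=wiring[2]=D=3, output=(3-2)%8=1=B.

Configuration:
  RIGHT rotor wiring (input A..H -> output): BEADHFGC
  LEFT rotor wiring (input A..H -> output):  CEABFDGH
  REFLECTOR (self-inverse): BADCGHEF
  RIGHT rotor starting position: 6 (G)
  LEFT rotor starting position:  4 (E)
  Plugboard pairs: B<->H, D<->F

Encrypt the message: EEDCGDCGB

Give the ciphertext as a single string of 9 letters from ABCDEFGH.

Char 1 ('E'): step: R->7, L=4; E->plug->E->R->E->L->G->refl->E->L'->G->R'->G->plug->G
Char 2 ('E'): step: R->0, L->5 (L advanced); E->plug->E->R->H->L->A->refl->B->L'->B->R'->A->plug->A
Char 3 ('D'): step: R->1, L=5; D->plug->F->R->F->L->D->refl->C->L'->C->R'->C->plug->C
Char 4 ('C'): step: R->2, L=5; C->plug->C->R->F->L->D->refl->C->L'->C->R'->H->plug->B
Char 5 ('G'): step: R->3, L=5; G->plug->G->R->B->L->B->refl->A->L'->H->R'->E->plug->E
Char 6 ('D'): step: R->4, L=5; D->plug->F->R->A->L->G->refl->E->L'->G->R'->D->plug->F
Char 7 ('C'): step: R->5, L=5; C->plug->C->R->F->L->D->refl->C->L'->C->R'->H->plug->B
Char 8 ('G'): step: R->6, L=5; G->plug->G->R->B->L->B->refl->A->L'->H->R'->H->plug->B
Char 9 ('B'): step: R->7, L=5; B->plug->H->R->H->L->A->refl->B->L'->B->R'->D->plug->F

Answer: GACBEFBBF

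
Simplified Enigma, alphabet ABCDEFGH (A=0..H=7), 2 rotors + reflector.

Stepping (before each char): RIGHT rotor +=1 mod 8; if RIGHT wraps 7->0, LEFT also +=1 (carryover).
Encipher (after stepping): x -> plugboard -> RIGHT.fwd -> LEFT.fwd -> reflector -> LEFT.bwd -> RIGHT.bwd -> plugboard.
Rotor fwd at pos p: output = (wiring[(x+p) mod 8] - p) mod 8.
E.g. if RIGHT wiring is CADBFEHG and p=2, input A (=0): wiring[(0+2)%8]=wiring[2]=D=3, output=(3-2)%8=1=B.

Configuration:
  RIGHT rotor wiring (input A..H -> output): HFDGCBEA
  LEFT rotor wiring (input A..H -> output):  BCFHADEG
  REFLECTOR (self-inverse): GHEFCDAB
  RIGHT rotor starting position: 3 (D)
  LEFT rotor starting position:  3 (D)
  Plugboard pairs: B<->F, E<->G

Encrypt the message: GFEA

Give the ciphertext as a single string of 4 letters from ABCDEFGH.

Char 1 ('G'): step: R->4, L=3; G->plug->E->R->D->L->B->refl->H->L'->G->R'->A->plug->A
Char 2 ('F'): step: R->5, L=3; F->plug->B->R->H->L->C->refl->E->L'->A->R'->E->plug->G
Char 3 ('E'): step: R->6, L=3; E->plug->G->R->E->L->D->refl->F->L'->B->R'->C->plug->C
Char 4 ('A'): step: R->7, L=3; A->plug->A->R->B->L->F->refl->D->L'->E->R'->D->plug->D

Answer: AGCD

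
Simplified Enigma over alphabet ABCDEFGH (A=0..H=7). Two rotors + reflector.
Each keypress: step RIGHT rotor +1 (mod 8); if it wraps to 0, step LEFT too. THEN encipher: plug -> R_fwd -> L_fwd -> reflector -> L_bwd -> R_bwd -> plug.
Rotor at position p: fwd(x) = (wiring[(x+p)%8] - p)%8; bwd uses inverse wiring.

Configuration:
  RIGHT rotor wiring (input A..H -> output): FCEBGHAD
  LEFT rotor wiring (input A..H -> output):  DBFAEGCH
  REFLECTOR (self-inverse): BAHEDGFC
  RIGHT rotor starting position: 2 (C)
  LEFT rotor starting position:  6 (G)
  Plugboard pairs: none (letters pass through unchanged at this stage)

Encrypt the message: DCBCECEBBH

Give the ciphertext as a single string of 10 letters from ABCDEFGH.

Answer: CHDHBGGFDB

Derivation:
Char 1 ('D'): step: R->3, L=6; D->plug->D->R->F->L->C->refl->H->L'->E->R'->C->plug->C
Char 2 ('C'): step: R->4, L=6; C->plug->C->R->E->L->H->refl->C->L'->F->R'->H->plug->H
Char 3 ('B'): step: R->5, L=6; B->plug->B->R->D->L->D->refl->E->L'->A->R'->D->plug->D
Char 4 ('C'): step: R->6, L=6; C->plug->C->R->H->L->A->refl->B->L'->B->R'->H->plug->H
Char 5 ('E'): step: R->7, L=6; E->plug->E->R->C->L->F->refl->G->L'->G->R'->B->plug->B
Char 6 ('C'): step: R->0, L->7 (L advanced); C->plug->C->R->E->L->B->refl->A->L'->A->R'->G->plug->G
Char 7 ('E'): step: R->1, L=7; E->plug->E->R->G->L->H->refl->C->L'->C->R'->G->plug->G
Char 8 ('B'): step: R->2, L=7; B->plug->B->R->H->L->D->refl->E->L'->B->R'->F->plug->F
Char 9 ('B'): step: R->3, L=7; B->plug->B->R->D->L->G->refl->F->L'->F->R'->D->plug->D
Char 10 ('H'): step: R->4, L=7; H->plug->H->R->F->L->F->refl->G->L'->D->R'->B->plug->B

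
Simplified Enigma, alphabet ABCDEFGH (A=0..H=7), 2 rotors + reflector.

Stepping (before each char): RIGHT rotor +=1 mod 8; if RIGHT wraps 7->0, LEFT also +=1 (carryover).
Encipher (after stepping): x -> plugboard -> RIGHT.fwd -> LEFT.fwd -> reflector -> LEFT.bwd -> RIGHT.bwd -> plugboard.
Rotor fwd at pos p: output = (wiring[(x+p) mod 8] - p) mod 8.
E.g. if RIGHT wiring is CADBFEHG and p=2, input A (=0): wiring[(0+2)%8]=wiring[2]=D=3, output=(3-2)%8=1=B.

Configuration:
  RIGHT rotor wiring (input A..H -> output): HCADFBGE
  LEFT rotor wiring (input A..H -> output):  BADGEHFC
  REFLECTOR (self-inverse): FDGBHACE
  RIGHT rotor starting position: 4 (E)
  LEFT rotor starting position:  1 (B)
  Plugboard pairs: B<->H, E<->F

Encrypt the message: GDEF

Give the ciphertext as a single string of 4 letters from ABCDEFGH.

Answer: ECCD

Derivation:
Char 1 ('G'): step: R->5, L=1; G->plug->G->R->G->L->B->refl->D->L'->D->R'->F->plug->E
Char 2 ('D'): step: R->6, L=1; D->plug->D->R->E->L->G->refl->C->L'->B->R'->C->plug->C
Char 3 ('E'): step: R->7, L=1; E->plug->F->R->G->L->B->refl->D->L'->D->R'->C->plug->C
Char 4 ('F'): step: R->0, L->2 (L advanced); F->plug->E->R->F->L->A->refl->F->L'->D->R'->D->plug->D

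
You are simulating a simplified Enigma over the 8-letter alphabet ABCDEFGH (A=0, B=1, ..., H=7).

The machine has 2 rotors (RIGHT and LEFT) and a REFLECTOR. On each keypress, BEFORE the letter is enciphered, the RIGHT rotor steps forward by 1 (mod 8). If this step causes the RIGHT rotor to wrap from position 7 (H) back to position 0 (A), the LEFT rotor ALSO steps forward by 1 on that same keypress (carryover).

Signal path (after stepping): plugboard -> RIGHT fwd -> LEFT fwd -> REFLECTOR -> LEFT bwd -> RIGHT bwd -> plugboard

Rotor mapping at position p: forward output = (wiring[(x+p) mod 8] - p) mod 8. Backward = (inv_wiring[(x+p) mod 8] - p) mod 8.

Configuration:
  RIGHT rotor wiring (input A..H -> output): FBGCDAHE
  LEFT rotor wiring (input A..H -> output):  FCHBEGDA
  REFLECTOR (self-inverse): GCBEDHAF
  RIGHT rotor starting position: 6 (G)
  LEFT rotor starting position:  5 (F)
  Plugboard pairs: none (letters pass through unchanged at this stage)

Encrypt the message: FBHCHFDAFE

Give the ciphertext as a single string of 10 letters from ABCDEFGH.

Char 1 ('F'): step: R->7, L=5; F->plug->F->R->E->L->F->refl->H->L'->H->R'->D->plug->D
Char 2 ('B'): step: R->0, L->6 (L advanced); B->plug->B->R->B->L->C->refl->B->L'->E->R'->H->plug->H
Char 3 ('H'): step: R->1, L=6; H->plug->H->R->E->L->B->refl->C->L'->B->R'->C->plug->C
Char 4 ('C'): step: R->2, L=6; C->plug->C->R->B->L->C->refl->B->L'->E->R'->A->plug->A
Char 5 ('H'): step: R->3, L=6; H->plug->H->R->D->L->E->refl->D->L'->F->R'->C->plug->C
Char 6 ('F'): step: R->4, L=6; F->plug->F->R->F->L->D->refl->E->L'->D->R'->C->plug->C
Char 7 ('D'): step: R->5, L=6; D->plug->D->R->A->L->F->refl->H->L'->C->R'->B->plug->B
Char 8 ('A'): step: R->6, L=6; A->plug->A->R->B->L->C->refl->B->L'->E->R'->F->plug->F
Char 9 ('F'): step: R->7, L=6; F->plug->F->R->E->L->B->refl->C->L'->B->R'->G->plug->G
Char 10 ('E'): step: R->0, L->7 (L advanced); E->plug->E->R->D->L->A->refl->G->L'->B->R'->B->plug->B

Answer: DHCACCBFGB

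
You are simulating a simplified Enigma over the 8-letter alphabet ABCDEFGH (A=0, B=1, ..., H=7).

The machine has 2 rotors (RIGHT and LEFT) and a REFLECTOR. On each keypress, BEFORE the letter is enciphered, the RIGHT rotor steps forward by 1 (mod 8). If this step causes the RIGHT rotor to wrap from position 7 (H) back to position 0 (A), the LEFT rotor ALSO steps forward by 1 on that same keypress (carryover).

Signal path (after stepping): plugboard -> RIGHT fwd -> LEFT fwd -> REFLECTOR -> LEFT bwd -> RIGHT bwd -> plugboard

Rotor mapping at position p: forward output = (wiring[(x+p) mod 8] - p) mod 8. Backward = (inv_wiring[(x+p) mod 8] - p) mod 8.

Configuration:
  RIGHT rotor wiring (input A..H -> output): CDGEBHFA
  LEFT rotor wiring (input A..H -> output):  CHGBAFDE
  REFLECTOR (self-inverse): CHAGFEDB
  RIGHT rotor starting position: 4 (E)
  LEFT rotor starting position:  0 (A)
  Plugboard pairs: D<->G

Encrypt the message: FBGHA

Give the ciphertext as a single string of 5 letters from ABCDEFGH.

Answer: CFECB

Derivation:
Char 1 ('F'): step: R->5, L=0; F->plug->F->R->B->L->H->refl->B->L'->D->R'->C->plug->C
Char 2 ('B'): step: R->6, L=0; B->plug->B->R->C->L->G->refl->D->L'->G->R'->F->plug->F
Char 3 ('G'): step: R->7, L=0; G->plug->D->R->H->L->E->refl->F->L'->F->R'->E->plug->E
Char 4 ('H'): step: R->0, L->1 (L advanced); H->plug->H->R->A->L->G->refl->D->L'->G->R'->C->plug->C
Char 5 ('A'): step: R->1, L=1; A->plug->A->R->C->L->A->refl->C->L'->F->R'->B->plug->B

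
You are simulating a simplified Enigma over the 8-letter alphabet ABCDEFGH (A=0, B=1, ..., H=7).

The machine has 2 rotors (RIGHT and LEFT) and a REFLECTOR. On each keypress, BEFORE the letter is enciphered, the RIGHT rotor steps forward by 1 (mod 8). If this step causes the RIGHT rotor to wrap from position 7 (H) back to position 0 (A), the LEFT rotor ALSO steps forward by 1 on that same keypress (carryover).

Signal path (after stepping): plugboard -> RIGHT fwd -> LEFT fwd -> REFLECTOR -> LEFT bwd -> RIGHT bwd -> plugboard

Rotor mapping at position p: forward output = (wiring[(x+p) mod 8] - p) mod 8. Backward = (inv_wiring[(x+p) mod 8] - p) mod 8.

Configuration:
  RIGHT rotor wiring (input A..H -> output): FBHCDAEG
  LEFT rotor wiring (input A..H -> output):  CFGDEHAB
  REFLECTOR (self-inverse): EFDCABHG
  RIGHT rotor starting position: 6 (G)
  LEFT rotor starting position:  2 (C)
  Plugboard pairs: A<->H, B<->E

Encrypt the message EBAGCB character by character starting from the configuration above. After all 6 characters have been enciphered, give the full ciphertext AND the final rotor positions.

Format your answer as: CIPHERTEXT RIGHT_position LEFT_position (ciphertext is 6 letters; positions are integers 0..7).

Char 1 ('E'): step: R->7, L=2; E->plug->B->R->G->L->A->refl->E->L'->A->R'->D->plug->D
Char 2 ('B'): step: R->0, L->3 (L advanced); B->plug->E->R->D->L->F->refl->B->L'->B->R'->B->plug->E
Char 3 ('A'): step: R->1, L=3; A->plug->H->R->E->L->G->refl->H->L'->F->R'->G->plug->G
Char 4 ('G'): step: R->2, L=3; G->plug->G->R->D->L->F->refl->B->L'->B->R'->C->plug->C
Char 5 ('C'): step: R->3, L=3; C->plug->C->R->F->L->H->refl->G->L'->E->R'->H->plug->A
Char 6 ('B'): step: R->4, L=3; B->plug->E->R->B->L->B->refl->F->L'->D->R'->G->plug->G
Final: ciphertext=DEGCAG, RIGHT=4, LEFT=3

Answer: DEGCAG 4 3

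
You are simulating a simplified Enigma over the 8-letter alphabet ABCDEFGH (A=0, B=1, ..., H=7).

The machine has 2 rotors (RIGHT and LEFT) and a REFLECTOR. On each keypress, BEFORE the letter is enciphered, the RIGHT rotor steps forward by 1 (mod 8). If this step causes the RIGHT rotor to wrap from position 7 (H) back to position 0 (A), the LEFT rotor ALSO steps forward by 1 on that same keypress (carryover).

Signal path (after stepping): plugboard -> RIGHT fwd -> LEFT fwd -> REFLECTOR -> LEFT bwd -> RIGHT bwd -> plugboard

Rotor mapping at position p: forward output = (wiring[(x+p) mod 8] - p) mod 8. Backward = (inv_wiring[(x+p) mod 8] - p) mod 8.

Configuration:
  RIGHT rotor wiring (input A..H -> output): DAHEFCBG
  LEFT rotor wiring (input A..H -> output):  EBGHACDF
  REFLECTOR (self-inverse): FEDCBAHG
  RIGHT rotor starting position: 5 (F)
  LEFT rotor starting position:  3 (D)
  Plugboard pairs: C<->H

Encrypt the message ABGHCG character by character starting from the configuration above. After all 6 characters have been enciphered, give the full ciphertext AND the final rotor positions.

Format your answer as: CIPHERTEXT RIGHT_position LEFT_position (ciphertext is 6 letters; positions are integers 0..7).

Answer: EAFFEC 3 4

Derivation:
Char 1 ('A'): step: R->6, L=3; A->plug->A->R->D->L->A->refl->F->L'->B->R'->E->plug->E
Char 2 ('B'): step: R->7, L=3; B->plug->B->R->E->L->C->refl->D->L'->H->R'->A->plug->A
Char 3 ('G'): step: R->0, L->4 (L advanced); G->plug->G->R->B->L->G->refl->H->L'->C->R'->F->plug->F
Char 4 ('H'): step: R->1, L=4; H->plug->C->R->D->L->B->refl->E->L'->A->R'->F->plug->F
Char 5 ('C'): step: R->2, L=4; C->plug->H->R->G->L->C->refl->D->L'->H->R'->E->plug->E
Char 6 ('G'): step: R->3, L=4; G->plug->G->R->F->L->F->refl->A->L'->E->R'->H->plug->C
Final: ciphertext=EAFFEC, RIGHT=3, LEFT=4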